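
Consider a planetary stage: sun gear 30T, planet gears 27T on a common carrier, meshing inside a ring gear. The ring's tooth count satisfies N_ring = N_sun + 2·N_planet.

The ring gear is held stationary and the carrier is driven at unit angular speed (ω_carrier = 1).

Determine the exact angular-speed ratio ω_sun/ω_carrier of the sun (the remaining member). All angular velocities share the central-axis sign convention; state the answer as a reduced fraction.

19/5

N_ring = 30 + 2·27 = 84
30(ω_s−ω_c) = −84(ω_r−ω_c),  ω_r=0, ω_c=1
ω_s = 1 − (84/30)(0−1) = 19/5
ω_s/ω_c = 19/5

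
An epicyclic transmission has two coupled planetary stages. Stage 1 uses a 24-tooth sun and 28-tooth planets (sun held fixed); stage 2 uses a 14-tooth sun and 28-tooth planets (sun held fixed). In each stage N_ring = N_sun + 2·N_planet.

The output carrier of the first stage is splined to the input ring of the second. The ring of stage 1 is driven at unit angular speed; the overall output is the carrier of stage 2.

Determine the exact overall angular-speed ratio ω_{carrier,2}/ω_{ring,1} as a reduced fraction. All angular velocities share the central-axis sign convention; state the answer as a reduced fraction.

Stage 1: N_ring = 24 + 2·28 = 80
Stage 1: 24(ω_s−ω_c) = −80(ω_r−ω_c),  ω_s=0, ω_r=1
Stage 1: 24(0−ω_c) = −80(1−ω_c)  ⇒  104ω_c = 80  ⇒  ω_c = 10/13
  ⇒ ω_c¹/ω_r¹ = 10/13
Stage 2: N_ring = 14 + 2·28 = 70
Stage 2: 14(ω_s−ω_c) = −70(ω_r−ω_c),  ω_s=0, ω_r=1
Stage 2: 14(0−ω_c) = −70(1−ω_c)  ⇒  84ω_c = 70  ⇒  ω_c = 5/6
  ⇒ ω_c²/ω_r² = 5/6
Coupling ω_r² = ω_c¹ ⇒ overall = 10/13 × 5/6 = 25/39

25/39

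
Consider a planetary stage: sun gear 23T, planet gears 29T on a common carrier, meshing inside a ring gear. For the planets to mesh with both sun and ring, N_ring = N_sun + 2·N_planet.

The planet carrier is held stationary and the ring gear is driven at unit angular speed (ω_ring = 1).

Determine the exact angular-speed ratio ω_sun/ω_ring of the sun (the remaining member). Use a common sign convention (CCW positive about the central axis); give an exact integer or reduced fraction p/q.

-81/23

N_ring = 23 + 2·29 = 81
23(ω_s−ω_c) = −81(ω_r−ω_c),  ω_c=0, ω_r=1
ω_s = 0 − (81/23)(1−0) = -81/23
ω_s/ω_r = -81/23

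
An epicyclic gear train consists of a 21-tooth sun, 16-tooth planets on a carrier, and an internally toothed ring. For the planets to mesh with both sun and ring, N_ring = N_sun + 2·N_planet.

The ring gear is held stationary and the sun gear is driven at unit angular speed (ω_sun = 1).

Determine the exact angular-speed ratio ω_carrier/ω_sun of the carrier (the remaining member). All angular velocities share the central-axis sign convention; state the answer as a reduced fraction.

N_ring = 21 + 2·16 = 53
21(ω_s−ω_c) = −53(ω_r−ω_c),  ω_r=0, ω_s=1
21(1−ω_c) = −53(0−ω_c)  ⇒  74ω_c = 21  ⇒  ω_c = 21/74
ω_c/ω_s = 21/74

21/74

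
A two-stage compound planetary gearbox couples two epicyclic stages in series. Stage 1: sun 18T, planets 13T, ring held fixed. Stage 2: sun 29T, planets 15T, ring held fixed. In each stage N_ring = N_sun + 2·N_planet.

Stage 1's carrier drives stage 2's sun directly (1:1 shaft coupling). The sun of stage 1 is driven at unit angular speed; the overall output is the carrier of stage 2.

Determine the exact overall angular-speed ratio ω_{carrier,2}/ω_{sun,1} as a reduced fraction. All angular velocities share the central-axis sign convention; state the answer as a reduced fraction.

261/2728

Stage 1: N_ring = 18 + 2·13 = 44
Stage 1: 18(ω_s−ω_c) = −44(ω_r−ω_c),  ω_r=0, ω_s=1
Stage 1: 18(1−ω_c) = −44(0−ω_c)  ⇒  62ω_c = 18  ⇒  ω_c = 9/31
  ⇒ ω_c¹/ω_s¹ = 9/31
Stage 2: N_ring = 29 + 2·15 = 59
Stage 2: 29(ω_s−ω_c) = −59(ω_r−ω_c),  ω_r=0, ω_s=1
Stage 2: 29(1−ω_c) = −59(0−ω_c)  ⇒  88ω_c = 29  ⇒  ω_c = 29/88
  ⇒ ω_c²/ω_s² = 29/88
Coupling ω_s² = ω_c¹ ⇒ overall = 9/31 × 29/88 = 261/2728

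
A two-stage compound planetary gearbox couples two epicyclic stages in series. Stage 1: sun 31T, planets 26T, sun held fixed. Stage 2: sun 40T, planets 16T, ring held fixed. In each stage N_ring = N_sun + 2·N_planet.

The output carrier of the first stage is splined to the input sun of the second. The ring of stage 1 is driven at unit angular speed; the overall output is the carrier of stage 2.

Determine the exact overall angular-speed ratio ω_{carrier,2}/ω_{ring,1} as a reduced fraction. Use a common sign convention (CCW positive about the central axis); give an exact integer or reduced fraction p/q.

415/1596

Stage 1: N_ring = 31 + 2·26 = 83
Stage 1: 31(ω_s−ω_c) = −83(ω_r−ω_c),  ω_s=0, ω_r=1
Stage 1: 31(0−ω_c) = −83(1−ω_c)  ⇒  114ω_c = 83  ⇒  ω_c = 83/114
  ⇒ ω_c¹/ω_r¹ = 83/114
Stage 2: N_ring = 40 + 2·16 = 72
Stage 2: 40(ω_s−ω_c) = −72(ω_r−ω_c),  ω_r=0, ω_s=1
Stage 2: 40(1−ω_c) = −72(0−ω_c)  ⇒  112ω_c = 40  ⇒  ω_c = 5/14
  ⇒ ω_c²/ω_s² = 5/14
Coupling ω_s² = ω_c¹ ⇒ overall = 83/114 × 5/14 = 415/1596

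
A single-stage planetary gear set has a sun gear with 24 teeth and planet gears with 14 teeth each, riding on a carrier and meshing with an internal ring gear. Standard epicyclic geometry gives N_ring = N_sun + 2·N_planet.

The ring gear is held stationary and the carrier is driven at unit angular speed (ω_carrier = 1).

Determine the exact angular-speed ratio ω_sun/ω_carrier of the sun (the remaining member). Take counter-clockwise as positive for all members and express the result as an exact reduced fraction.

19/6

N_ring = 24 + 2·14 = 52
24(ω_s−ω_c) = −52(ω_r−ω_c),  ω_r=0, ω_c=1
ω_s = 1 − (52/24)(0−1) = 19/6
ω_s/ω_c = 19/6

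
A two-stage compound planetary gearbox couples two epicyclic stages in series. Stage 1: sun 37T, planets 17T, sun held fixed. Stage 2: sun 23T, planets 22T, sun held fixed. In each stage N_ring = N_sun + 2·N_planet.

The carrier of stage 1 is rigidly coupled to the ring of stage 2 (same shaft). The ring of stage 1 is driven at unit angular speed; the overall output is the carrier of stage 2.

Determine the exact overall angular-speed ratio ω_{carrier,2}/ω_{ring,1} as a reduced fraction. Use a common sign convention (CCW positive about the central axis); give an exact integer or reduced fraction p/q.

4757/9720

Stage 1: N_ring = 37 + 2·17 = 71
Stage 1: 37(ω_s−ω_c) = −71(ω_r−ω_c),  ω_s=0, ω_r=1
Stage 1: 37(0−ω_c) = −71(1−ω_c)  ⇒  108ω_c = 71  ⇒  ω_c = 71/108
  ⇒ ω_c¹/ω_r¹ = 71/108
Stage 2: N_ring = 23 + 2·22 = 67
Stage 2: 23(ω_s−ω_c) = −67(ω_r−ω_c),  ω_s=0, ω_r=1
Stage 2: 23(0−ω_c) = −67(1−ω_c)  ⇒  90ω_c = 67  ⇒  ω_c = 67/90
  ⇒ ω_c²/ω_r² = 67/90
Coupling ω_r² = ω_c¹ ⇒ overall = 71/108 × 67/90 = 4757/9720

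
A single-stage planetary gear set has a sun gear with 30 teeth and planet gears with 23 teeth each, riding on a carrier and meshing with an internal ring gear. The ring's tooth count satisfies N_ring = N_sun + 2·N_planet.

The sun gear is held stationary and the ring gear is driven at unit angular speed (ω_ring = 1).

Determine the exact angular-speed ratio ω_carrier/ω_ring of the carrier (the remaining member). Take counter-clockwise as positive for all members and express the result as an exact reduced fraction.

38/53

N_ring = 30 + 2·23 = 76
30(ω_s−ω_c) = −76(ω_r−ω_c),  ω_s=0, ω_r=1
30(0−ω_c) = −76(1−ω_c)  ⇒  106ω_c = 76  ⇒  ω_c = 38/53
ω_c/ω_r = 38/53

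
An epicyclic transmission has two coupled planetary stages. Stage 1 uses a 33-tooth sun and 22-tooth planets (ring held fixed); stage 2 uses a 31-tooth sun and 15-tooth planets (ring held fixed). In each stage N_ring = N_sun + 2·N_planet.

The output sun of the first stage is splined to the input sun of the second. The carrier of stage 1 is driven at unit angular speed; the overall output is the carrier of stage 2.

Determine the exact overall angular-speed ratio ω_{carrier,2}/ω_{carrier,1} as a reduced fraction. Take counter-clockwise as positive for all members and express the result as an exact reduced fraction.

Stage 1: N_ring = 33 + 2·22 = 77
Stage 1: 33(ω_s−ω_c) = −77(ω_r−ω_c),  ω_r=0, ω_c=1
Stage 1: ω_s = 1 − (77/33)(0−1) = 10/3
  ⇒ ω_s¹/ω_c¹ = 10/3
Stage 2: N_ring = 31 + 2·15 = 61
Stage 2: 31(ω_s−ω_c) = −61(ω_r−ω_c),  ω_r=0, ω_s=1
Stage 2: 31(1−ω_c) = −61(0−ω_c)  ⇒  92ω_c = 31  ⇒  ω_c = 31/92
  ⇒ ω_c²/ω_s² = 31/92
Coupling ω_s² = ω_s¹ ⇒ overall = 10/3 × 31/92 = 155/138

155/138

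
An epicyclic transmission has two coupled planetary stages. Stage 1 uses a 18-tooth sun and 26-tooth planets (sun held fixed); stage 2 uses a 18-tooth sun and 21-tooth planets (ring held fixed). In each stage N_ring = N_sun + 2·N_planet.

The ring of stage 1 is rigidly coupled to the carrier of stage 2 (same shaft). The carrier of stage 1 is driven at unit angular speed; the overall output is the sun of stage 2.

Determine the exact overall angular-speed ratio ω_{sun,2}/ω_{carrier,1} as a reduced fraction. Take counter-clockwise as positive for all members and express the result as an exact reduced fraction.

Stage 1: N_ring = 18 + 2·26 = 70
Stage 1: 18(ω_s−ω_c) = −70(ω_r−ω_c),  ω_s=0, ω_c=1
Stage 1: ω_r = 1 − (18/70)(0−1) = 44/35
  ⇒ ω_r¹/ω_c¹ = 44/35
Stage 2: N_ring = 18 + 2·21 = 60
Stage 2: 18(ω_s−ω_c) = −60(ω_r−ω_c),  ω_r=0, ω_c=1
Stage 2: ω_s = 1 − (60/18)(0−1) = 13/3
  ⇒ ω_s²/ω_c² = 13/3
Coupling ω_c² = ω_r¹ ⇒ overall = 44/35 × 13/3 = 572/105

572/105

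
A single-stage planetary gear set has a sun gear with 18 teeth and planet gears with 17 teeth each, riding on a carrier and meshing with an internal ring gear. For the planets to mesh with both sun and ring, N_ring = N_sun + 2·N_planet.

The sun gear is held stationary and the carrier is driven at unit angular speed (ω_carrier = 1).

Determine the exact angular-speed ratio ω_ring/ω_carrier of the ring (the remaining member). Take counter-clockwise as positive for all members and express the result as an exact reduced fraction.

N_ring = 18 + 2·17 = 52
18(ω_s−ω_c) = −52(ω_r−ω_c),  ω_s=0, ω_c=1
ω_r = 1 − (18/52)(0−1) = 35/26
ω_r/ω_c = 35/26

35/26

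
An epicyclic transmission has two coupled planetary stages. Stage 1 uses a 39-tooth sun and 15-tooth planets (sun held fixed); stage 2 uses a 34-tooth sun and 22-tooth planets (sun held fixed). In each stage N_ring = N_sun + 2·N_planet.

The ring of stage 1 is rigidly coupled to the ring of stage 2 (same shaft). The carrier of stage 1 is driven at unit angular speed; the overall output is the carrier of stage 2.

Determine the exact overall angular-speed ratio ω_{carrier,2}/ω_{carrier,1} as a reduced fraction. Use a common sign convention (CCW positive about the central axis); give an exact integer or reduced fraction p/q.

Stage 1: N_ring = 39 + 2·15 = 69
Stage 1: 39(ω_s−ω_c) = −69(ω_r−ω_c),  ω_s=0, ω_c=1
Stage 1: ω_r = 1 − (39/69)(0−1) = 36/23
  ⇒ ω_r¹/ω_c¹ = 36/23
Stage 2: N_ring = 34 + 2·22 = 78
Stage 2: 34(ω_s−ω_c) = −78(ω_r−ω_c),  ω_s=0, ω_r=1
Stage 2: 34(0−ω_c) = −78(1−ω_c)  ⇒  112ω_c = 78  ⇒  ω_c = 39/56
  ⇒ ω_c²/ω_r² = 39/56
Coupling ω_r² = ω_r¹ ⇒ overall = 36/23 × 39/56 = 351/322

351/322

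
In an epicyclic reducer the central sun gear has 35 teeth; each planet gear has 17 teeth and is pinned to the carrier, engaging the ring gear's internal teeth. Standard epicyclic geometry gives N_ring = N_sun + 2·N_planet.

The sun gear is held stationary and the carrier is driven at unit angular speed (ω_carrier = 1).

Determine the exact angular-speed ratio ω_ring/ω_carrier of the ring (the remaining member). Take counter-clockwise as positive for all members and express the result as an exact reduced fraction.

104/69

N_ring = 35 + 2·17 = 69
35(ω_s−ω_c) = −69(ω_r−ω_c),  ω_s=0, ω_c=1
ω_r = 1 − (35/69)(0−1) = 104/69
ω_r/ω_c = 104/69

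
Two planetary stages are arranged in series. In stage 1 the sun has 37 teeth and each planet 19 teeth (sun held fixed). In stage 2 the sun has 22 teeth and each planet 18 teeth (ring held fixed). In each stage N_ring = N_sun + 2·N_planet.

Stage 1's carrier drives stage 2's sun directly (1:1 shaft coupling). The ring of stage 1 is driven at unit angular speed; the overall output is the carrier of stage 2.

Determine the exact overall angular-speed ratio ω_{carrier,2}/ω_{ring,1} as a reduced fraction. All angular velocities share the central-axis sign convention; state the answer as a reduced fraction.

Stage 1: N_ring = 37 + 2·19 = 75
Stage 1: 37(ω_s−ω_c) = −75(ω_r−ω_c),  ω_s=0, ω_r=1
Stage 1: 37(0−ω_c) = −75(1−ω_c)  ⇒  112ω_c = 75  ⇒  ω_c = 75/112
  ⇒ ω_c¹/ω_r¹ = 75/112
Stage 2: N_ring = 22 + 2·18 = 58
Stage 2: 22(ω_s−ω_c) = −58(ω_r−ω_c),  ω_r=0, ω_s=1
Stage 2: 22(1−ω_c) = −58(0−ω_c)  ⇒  80ω_c = 22  ⇒  ω_c = 11/40
  ⇒ ω_c²/ω_s² = 11/40
Coupling ω_s² = ω_c¹ ⇒ overall = 75/112 × 11/40 = 165/896

165/896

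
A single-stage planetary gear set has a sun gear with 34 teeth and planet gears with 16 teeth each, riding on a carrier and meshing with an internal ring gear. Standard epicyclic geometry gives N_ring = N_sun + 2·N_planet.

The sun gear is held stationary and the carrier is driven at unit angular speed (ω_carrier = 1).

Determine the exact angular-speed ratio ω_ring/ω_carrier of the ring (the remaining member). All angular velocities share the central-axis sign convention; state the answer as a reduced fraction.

N_ring = 34 + 2·16 = 66
34(ω_s−ω_c) = −66(ω_r−ω_c),  ω_s=0, ω_c=1
ω_r = 1 − (34/66)(0−1) = 50/33
ω_r/ω_c = 50/33

50/33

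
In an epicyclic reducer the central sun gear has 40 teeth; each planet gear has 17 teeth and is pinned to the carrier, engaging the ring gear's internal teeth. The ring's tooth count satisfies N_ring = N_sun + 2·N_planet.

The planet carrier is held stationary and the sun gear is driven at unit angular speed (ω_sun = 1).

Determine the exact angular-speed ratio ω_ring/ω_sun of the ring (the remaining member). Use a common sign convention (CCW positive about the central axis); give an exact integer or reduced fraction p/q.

N_ring = 40 + 2·17 = 74
40(ω_s−ω_c) = −74(ω_r−ω_c),  ω_c=0, ω_s=1
ω_r = 0 − (40/74)(1−0) = -20/37
ω_r/ω_s = -20/37

-20/37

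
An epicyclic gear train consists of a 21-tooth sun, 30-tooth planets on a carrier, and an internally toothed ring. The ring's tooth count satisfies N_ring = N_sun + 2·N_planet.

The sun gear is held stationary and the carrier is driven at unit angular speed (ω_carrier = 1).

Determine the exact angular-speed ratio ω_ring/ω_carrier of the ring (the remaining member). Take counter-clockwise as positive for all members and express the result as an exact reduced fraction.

N_ring = 21 + 2·30 = 81
21(ω_s−ω_c) = −81(ω_r−ω_c),  ω_s=0, ω_c=1
ω_r = 1 − (21/81)(0−1) = 34/27
ω_r/ω_c = 34/27

34/27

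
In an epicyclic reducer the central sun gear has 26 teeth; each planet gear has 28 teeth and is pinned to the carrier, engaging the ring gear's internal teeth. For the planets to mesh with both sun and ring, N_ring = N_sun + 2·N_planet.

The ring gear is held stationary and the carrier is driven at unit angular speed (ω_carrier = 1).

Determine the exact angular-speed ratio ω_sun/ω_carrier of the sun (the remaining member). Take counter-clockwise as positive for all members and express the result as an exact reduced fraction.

N_ring = 26 + 2·28 = 82
26(ω_s−ω_c) = −82(ω_r−ω_c),  ω_r=0, ω_c=1
ω_s = 1 − (82/26)(0−1) = 54/13
ω_s/ω_c = 54/13

54/13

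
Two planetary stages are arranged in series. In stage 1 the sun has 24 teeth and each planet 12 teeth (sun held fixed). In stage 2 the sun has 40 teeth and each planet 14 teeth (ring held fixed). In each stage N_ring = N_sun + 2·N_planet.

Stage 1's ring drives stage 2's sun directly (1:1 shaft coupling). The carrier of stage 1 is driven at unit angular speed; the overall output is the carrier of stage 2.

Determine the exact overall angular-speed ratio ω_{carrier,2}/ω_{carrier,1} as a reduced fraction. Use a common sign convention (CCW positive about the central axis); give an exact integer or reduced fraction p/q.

Stage 1: N_ring = 24 + 2·12 = 48
Stage 1: 24(ω_s−ω_c) = −48(ω_r−ω_c),  ω_s=0, ω_c=1
Stage 1: ω_r = 1 − (24/48)(0−1) = 3/2
  ⇒ ω_r¹/ω_c¹ = 3/2
Stage 2: N_ring = 40 + 2·14 = 68
Stage 2: 40(ω_s−ω_c) = −68(ω_r−ω_c),  ω_r=0, ω_s=1
Stage 2: 40(1−ω_c) = −68(0−ω_c)  ⇒  108ω_c = 40  ⇒  ω_c = 10/27
  ⇒ ω_c²/ω_s² = 10/27
Coupling ω_s² = ω_r¹ ⇒ overall = 3/2 × 10/27 = 5/9

5/9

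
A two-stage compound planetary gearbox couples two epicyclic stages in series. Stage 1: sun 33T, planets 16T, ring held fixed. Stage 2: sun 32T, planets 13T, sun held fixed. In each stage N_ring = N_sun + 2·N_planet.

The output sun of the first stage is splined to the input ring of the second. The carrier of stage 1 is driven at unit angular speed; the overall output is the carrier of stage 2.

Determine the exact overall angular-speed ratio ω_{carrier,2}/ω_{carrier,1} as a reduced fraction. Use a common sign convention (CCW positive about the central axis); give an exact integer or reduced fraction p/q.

Stage 1: N_ring = 33 + 2·16 = 65
Stage 1: 33(ω_s−ω_c) = −65(ω_r−ω_c),  ω_r=0, ω_c=1
Stage 1: ω_s = 1 − (65/33)(0−1) = 98/33
  ⇒ ω_s¹/ω_c¹ = 98/33
Stage 2: N_ring = 32 + 2·13 = 58
Stage 2: 32(ω_s−ω_c) = −58(ω_r−ω_c),  ω_s=0, ω_r=1
Stage 2: 32(0−ω_c) = −58(1−ω_c)  ⇒  90ω_c = 58  ⇒  ω_c = 29/45
  ⇒ ω_c²/ω_r² = 29/45
Coupling ω_r² = ω_s¹ ⇒ overall = 98/33 × 29/45 = 2842/1485

2842/1485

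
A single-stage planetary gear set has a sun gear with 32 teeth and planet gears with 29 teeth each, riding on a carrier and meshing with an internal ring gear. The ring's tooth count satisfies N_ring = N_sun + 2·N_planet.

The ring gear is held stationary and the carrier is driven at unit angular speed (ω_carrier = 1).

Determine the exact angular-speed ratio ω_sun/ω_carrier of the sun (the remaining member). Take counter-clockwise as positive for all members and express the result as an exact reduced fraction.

61/16

N_ring = 32 + 2·29 = 90
32(ω_s−ω_c) = −90(ω_r−ω_c),  ω_r=0, ω_c=1
ω_s = 1 − (90/32)(0−1) = 61/16
ω_s/ω_c = 61/16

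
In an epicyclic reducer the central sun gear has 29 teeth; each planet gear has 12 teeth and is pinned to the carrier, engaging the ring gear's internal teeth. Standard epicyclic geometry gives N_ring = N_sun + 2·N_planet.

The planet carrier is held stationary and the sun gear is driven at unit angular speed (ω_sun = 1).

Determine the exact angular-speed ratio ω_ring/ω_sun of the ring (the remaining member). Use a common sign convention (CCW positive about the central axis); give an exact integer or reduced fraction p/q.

-29/53

N_ring = 29 + 2·12 = 53
29(ω_s−ω_c) = −53(ω_r−ω_c),  ω_c=0, ω_s=1
ω_r = 0 − (29/53)(1−0) = -29/53
ω_r/ω_s = -29/53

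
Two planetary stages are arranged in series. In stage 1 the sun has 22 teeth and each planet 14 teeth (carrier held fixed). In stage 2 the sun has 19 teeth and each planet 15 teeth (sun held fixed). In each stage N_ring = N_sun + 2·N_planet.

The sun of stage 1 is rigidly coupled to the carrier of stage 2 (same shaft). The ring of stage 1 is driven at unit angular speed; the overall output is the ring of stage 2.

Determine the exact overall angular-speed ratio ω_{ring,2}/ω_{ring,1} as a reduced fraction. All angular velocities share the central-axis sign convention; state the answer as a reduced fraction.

-1700/539

Stage 1: N_ring = 22 + 2·14 = 50
Stage 1: 22(ω_s−ω_c) = −50(ω_r−ω_c),  ω_c=0, ω_r=1
Stage 1: ω_s = 0 − (50/22)(1−0) = -25/11
  ⇒ ω_s¹/ω_r¹ = -25/11
Stage 2: N_ring = 19 + 2·15 = 49
Stage 2: 19(ω_s−ω_c) = −49(ω_r−ω_c),  ω_s=0, ω_c=1
Stage 2: ω_r = 1 − (19/49)(0−1) = 68/49
  ⇒ ω_r²/ω_c² = 68/49
Coupling ω_c² = ω_s¹ ⇒ overall = -25/11 × 68/49 = -1700/539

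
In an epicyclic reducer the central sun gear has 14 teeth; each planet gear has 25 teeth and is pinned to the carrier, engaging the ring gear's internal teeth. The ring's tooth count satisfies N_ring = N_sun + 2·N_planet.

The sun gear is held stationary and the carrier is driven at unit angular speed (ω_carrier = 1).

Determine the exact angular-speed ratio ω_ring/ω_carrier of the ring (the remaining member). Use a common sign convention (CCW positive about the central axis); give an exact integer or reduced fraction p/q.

39/32

N_ring = 14 + 2·25 = 64
14(ω_s−ω_c) = −64(ω_r−ω_c),  ω_s=0, ω_c=1
ω_r = 1 − (14/64)(0−1) = 39/32
ω_r/ω_c = 39/32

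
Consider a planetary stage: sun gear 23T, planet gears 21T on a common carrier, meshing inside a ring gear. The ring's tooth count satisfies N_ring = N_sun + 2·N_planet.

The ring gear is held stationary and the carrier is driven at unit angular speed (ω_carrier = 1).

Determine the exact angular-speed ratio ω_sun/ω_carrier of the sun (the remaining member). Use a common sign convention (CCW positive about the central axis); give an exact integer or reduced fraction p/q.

N_ring = 23 + 2·21 = 65
23(ω_s−ω_c) = −65(ω_r−ω_c),  ω_r=0, ω_c=1
ω_s = 1 − (65/23)(0−1) = 88/23
ω_s/ω_c = 88/23

88/23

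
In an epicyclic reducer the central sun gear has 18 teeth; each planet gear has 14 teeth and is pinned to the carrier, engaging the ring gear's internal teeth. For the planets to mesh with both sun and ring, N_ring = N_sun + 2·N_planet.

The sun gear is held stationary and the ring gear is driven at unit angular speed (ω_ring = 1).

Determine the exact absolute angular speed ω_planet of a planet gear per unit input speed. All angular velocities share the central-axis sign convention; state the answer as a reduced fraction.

N_ring = 18 + 2·14 = 46
18(ω_s−ω_c) = −46(ω_r−ω_c),  ω_s=0, ω_r=1
18(0−ω_c) = −46(1−ω_c)  ⇒  64ω_c = 46  ⇒  ω_c = 23/32
sun–planet: 18·(0−23/32) = −14·(ω_p−ω_c)  ⇒  ω_p−ω_c = −(18/14)·(-23/32) = 207/224
ω_p = 23/32 + 207/224 = 23/14

23/14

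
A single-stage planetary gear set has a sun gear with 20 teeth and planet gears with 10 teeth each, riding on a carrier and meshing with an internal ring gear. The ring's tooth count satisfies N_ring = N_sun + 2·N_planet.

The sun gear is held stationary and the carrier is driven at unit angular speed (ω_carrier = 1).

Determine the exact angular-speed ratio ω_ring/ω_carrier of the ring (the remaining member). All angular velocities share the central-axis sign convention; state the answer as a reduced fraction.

3/2

N_ring = 20 + 2·10 = 40
20(ω_s−ω_c) = −40(ω_r−ω_c),  ω_s=0, ω_c=1
ω_r = 1 − (20/40)(0−1) = 3/2
ω_r/ω_c = 3/2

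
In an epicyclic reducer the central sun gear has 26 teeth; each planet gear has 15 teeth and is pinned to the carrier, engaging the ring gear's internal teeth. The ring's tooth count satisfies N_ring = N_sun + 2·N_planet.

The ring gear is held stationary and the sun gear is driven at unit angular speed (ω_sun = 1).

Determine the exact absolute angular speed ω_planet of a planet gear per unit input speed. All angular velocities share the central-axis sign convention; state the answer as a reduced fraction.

-13/15

N_ring = 26 + 2·15 = 56
26(ω_s−ω_c) = −56(ω_r−ω_c),  ω_r=0, ω_s=1
26(1−ω_c) = −56(0−ω_c)  ⇒  82ω_c = 26  ⇒  ω_c = 13/41
sun–planet: 26·(1−13/41) = −15·(ω_p−ω_c)  ⇒  ω_p−ω_c = −(26/15)·(28/41) = -728/615
ω_p = 13/41 − 728/615 = -13/15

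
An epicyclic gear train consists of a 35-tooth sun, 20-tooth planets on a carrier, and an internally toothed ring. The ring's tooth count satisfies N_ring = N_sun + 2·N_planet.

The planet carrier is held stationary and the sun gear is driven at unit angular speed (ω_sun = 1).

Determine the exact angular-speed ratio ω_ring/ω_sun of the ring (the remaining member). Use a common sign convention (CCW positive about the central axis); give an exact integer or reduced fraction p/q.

N_ring = 35 + 2·20 = 75
35(ω_s−ω_c) = −75(ω_r−ω_c),  ω_c=0, ω_s=1
ω_r = 0 − (35/75)(1−0) = -7/15
ω_r/ω_s = -7/15

-7/15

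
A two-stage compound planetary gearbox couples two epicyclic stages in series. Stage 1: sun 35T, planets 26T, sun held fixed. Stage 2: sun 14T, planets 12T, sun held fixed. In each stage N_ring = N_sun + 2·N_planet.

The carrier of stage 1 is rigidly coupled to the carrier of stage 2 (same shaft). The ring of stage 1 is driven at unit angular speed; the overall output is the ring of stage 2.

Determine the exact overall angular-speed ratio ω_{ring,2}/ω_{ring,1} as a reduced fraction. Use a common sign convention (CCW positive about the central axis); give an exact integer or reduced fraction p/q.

Stage 1: N_ring = 35 + 2·26 = 87
Stage 1: 35(ω_s−ω_c) = −87(ω_r−ω_c),  ω_s=0, ω_r=1
Stage 1: 35(0−ω_c) = −87(1−ω_c)  ⇒  122ω_c = 87  ⇒  ω_c = 87/122
  ⇒ ω_c¹/ω_r¹ = 87/122
Stage 2: N_ring = 14 + 2·12 = 38
Stage 2: 14(ω_s−ω_c) = −38(ω_r−ω_c),  ω_s=0, ω_c=1
Stage 2: ω_r = 1 − (14/38)(0−1) = 26/19
  ⇒ ω_r²/ω_c² = 26/19
Coupling ω_c² = ω_c¹ ⇒ overall = 87/122 × 26/19 = 1131/1159

1131/1159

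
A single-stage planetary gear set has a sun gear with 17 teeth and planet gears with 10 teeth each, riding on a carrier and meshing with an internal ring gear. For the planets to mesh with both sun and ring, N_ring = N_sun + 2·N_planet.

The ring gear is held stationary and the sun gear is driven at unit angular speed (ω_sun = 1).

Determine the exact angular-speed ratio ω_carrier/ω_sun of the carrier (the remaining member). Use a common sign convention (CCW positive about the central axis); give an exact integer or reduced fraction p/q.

17/54

N_ring = 17 + 2·10 = 37
17(ω_s−ω_c) = −37(ω_r−ω_c),  ω_r=0, ω_s=1
17(1−ω_c) = −37(0−ω_c)  ⇒  54ω_c = 17  ⇒  ω_c = 17/54
ω_c/ω_s = 17/54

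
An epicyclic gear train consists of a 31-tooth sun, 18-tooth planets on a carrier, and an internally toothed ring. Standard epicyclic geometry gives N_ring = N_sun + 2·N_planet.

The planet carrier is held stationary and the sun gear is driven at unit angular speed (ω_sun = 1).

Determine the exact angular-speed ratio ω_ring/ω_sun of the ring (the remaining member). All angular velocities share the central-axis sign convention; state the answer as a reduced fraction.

N_ring = 31 + 2·18 = 67
31(ω_s−ω_c) = −67(ω_r−ω_c),  ω_c=0, ω_s=1
ω_r = 0 − (31/67)(1−0) = -31/67
ω_r/ω_s = -31/67

-31/67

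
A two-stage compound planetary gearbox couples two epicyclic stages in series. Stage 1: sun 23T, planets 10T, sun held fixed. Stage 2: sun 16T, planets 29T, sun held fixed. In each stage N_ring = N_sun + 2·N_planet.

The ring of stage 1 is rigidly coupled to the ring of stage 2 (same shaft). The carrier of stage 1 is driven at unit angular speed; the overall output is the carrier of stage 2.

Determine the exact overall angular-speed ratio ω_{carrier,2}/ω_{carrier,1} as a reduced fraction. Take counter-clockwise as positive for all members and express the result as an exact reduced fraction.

814/645

Stage 1: N_ring = 23 + 2·10 = 43
Stage 1: 23(ω_s−ω_c) = −43(ω_r−ω_c),  ω_s=0, ω_c=1
Stage 1: ω_r = 1 − (23/43)(0−1) = 66/43
  ⇒ ω_r¹/ω_c¹ = 66/43
Stage 2: N_ring = 16 + 2·29 = 74
Stage 2: 16(ω_s−ω_c) = −74(ω_r−ω_c),  ω_s=0, ω_r=1
Stage 2: 16(0−ω_c) = −74(1−ω_c)  ⇒  90ω_c = 74  ⇒  ω_c = 37/45
  ⇒ ω_c²/ω_r² = 37/45
Coupling ω_r² = ω_r¹ ⇒ overall = 66/43 × 37/45 = 814/645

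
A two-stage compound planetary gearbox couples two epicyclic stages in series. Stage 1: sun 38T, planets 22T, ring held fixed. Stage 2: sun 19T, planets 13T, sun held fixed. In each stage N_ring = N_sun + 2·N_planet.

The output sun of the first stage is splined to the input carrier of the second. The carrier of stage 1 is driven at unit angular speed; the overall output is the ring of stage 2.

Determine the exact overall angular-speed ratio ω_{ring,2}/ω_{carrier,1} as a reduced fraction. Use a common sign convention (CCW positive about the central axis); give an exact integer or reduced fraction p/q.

Stage 1: N_ring = 38 + 2·22 = 82
Stage 1: 38(ω_s−ω_c) = −82(ω_r−ω_c),  ω_r=0, ω_c=1
Stage 1: ω_s = 1 − (82/38)(0−1) = 60/19
  ⇒ ω_s¹/ω_c¹ = 60/19
Stage 2: N_ring = 19 + 2·13 = 45
Stage 2: 19(ω_s−ω_c) = −45(ω_r−ω_c),  ω_s=0, ω_c=1
Stage 2: ω_r = 1 − (19/45)(0−1) = 64/45
  ⇒ ω_r²/ω_c² = 64/45
Coupling ω_c² = ω_s¹ ⇒ overall = 60/19 × 64/45 = 256/57

256/57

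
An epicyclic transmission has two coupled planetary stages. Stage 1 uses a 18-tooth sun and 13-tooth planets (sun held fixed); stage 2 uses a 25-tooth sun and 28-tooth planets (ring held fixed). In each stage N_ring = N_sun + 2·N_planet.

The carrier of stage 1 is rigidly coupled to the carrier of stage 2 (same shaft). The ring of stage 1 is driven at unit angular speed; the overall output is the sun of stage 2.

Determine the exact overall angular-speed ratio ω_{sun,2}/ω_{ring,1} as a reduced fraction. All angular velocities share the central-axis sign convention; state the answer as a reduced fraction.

Stage 1: N_ring = 18 + 2·13 = 44
Stage 1: 18(ω_s−ω_c) = −44(ω_r−ω_c),  ω_s=0, ω_r=1
Stage 1: 18(0−ω_c) = −44(1−ω_c)  ⇒  62ω_c = 44  ⇒  ω_c = 22/31
  ⇒ ω_c¹/ω_r¹ = 22/31
Stage 2: N_ring = 25 + 2·28 = 81
Stage 2: 25(ω_s−ω_c) = −81(ω_r−ω_c),  ω_r=0, ω_c=1
Stage 2: ω_s = 1 − (81/25)(0−1) = 106/25
  ⇒ ω_s²/ω_c² = 106/25
Coupling ω_c² = ω_c¹ ⇒ overall = 22/31 × 106/25 = 2332/775

2332/775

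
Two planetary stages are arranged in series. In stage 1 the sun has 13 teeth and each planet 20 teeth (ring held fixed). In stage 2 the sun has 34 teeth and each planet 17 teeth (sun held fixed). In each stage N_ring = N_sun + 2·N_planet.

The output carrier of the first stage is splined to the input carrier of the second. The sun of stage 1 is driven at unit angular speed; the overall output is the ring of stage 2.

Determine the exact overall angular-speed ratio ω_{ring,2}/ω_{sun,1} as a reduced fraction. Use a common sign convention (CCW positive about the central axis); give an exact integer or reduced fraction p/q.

13/44

Stage 1: N_ring = 13 + 2·20 = 53
Stage 1: 13(ω_s−ω_c) = −53(ω_r−ω_c),  ω_r=0, ω_s=1
Stage 1: 13(1−ω_c) = −53(0−ω_c)  ⇒  66ω_c = 13  ⇒  ω_c = 13/66
  ⇒ ω_c¹/ω_s¹ = 13/66
Stage 2: N_ring = 34 + 2·17 = 68
Stage 2: 34(ω_s−ω_c) = −68(ω_r−ω_c),  ω_s=0, ω_c=1
Stage 2: ω_r = 1 − (34/68)(0−1) = 3/2
  ⇒ ω_r²/ω_c² = 3/2
Coupling ω_c² = ω_c¹ ⇒ overall = 13/66 × 3/2 = 13/44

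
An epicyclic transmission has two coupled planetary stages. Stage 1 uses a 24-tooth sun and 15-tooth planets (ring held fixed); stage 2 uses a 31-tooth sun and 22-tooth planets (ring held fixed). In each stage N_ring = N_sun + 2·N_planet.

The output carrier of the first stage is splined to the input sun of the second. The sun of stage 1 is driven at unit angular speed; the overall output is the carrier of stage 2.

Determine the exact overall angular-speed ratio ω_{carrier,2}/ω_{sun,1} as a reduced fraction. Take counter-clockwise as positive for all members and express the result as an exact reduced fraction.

Stage 1: N_ring = 24 + 2·15 = 54
Stage 1: 24(ω_s−ω_c) = −54(ω_r−ω_c),  ω_r=0, ω_s=1
Stage 1: 24(1−ω_c) = −54(0−ω_c)  ⇒  78ω_c = 24  ⇒  ω_c = 4/13
  ⇒ ω_c¹/ω_s¹ = 4/13
Stage 2: N_ring = 31 + 2·22 = 75
Stage 2: 31(ω_s−ω_c) = −75(ω_r−ω_c),  ω_r=0, ω_s=1
Stage 2: 31(1−ω_c) = −75(0−ω_c)  ⇒  106ω_c = 31  ⇒  ω_c = 31/106
  ⇒ ω_c²/ω_s² = 31/106
Coupling ω_s² = ω_c¹ ⇒ overall = 4/13 × 31/106 = 62/689

62/689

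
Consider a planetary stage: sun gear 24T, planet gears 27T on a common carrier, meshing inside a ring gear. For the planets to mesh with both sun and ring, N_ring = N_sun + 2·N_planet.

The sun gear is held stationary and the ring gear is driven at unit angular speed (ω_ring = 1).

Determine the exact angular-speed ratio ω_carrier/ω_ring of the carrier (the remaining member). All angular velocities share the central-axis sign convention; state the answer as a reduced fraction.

N_ring = 24 + 2·27 = 78
24(ω_s−ω_c) = −78(ω_r−ω_c),  ω_s=0, ω_r=1
24(0−ω_c) = −78(1−ω_c)  ⇒  102ω_c = 78  ⇒  ω_c = 13/17
ω_c/ω_r = 13/17

13/17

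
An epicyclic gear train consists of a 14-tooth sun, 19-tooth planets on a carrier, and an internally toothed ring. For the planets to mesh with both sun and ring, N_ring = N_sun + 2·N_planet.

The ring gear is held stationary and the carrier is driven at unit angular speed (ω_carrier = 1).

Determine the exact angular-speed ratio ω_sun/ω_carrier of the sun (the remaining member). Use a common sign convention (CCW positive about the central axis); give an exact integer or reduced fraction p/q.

N_ring = 14 + 2·19 = 52
14(ω_s−ω_c) = −52(ω_r−ω_c),  ω_r=0, ω_c=1
ω_s = 1 − (52/14)(0−1) = 33/7
ω_s/ω_c = 33/7

33/7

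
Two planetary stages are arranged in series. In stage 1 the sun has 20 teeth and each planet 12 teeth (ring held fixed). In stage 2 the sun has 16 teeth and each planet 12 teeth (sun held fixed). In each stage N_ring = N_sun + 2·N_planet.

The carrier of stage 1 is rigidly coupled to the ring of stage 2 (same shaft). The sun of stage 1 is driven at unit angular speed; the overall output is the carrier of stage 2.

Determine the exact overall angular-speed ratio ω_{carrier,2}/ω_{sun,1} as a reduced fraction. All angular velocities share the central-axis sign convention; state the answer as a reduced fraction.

Stage 1: N_ring = 20 + 2·12 = 44
Stage 1: 20(ω_s−ω_c) = −44(ω_r−ω_c),  ω_r=0, ω_s=1
Stage 1: 20(1−ω_c) = −44(0−ω_c)  ⇒  64ω_c = 20  ⇒  ω_c = 5/16
  ⇒ ω_c¹/ω_s¹ = 5/16
Stage 2: N_ring = 16 + 2·12 = 40
Stage 2: 16(ω_s−ω_c) = −40(ω_r−ω_c),  ω_s=0, ω_r=1
Stage 2: 16(0−ω_c) = −40(1−ω_c)  ⇒  56ω_c = 40  ⇒  ω_c = 5/7
  ⇒ ω_c²/ω_r² = 5/7
Coupling ω_r² = ω_c¹ ⇒ overall = 5/16 × 5/7 = 25/112

25/112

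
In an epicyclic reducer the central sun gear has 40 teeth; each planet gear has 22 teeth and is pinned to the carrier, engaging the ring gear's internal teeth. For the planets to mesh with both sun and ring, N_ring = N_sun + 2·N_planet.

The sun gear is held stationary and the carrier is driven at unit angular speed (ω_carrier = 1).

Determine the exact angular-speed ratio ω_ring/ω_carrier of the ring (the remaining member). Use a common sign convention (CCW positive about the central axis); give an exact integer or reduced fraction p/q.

31/21

N_ring = 40 + 2·22 = 84
40(ω_s−ω_c) = −84(ω_r−ω_c),  ω_s=0, ω_c=1
ω_r = 1 − (40/84)(0−1) = 31/21
ω_r/ω_c = 31/21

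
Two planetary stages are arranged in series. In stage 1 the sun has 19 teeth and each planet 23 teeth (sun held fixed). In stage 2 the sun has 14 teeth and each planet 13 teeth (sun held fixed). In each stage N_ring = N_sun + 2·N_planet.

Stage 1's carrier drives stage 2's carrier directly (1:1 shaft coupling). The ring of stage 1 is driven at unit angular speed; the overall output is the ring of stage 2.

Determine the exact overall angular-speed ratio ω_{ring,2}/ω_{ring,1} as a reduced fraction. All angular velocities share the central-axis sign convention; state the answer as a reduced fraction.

117/112

Stage 1: N_ring = 19 + 2·23 = 65
Stage 1: 19(ω_s−ω_c) = −65(ω_r−ω_c),  ω_s=0, ω_r=1
Stage 1: 19(0−ω_c) = −65(1−ω_c)  ⇒  84ω_c = 65  ⇒  ω_c = 65/84
  ⇒ ω_c¹/ω_r¹ = 65/84
Stage 2: N_ring = 14 + 2·13 = 40
Stage 2: 14(ω_s−ω_c) = −40(ω_r−ω_c),  ω_s=0, ω_c=1
Stage 2: ω_r = 1 − (14/40)(0−1) = 27/20
  ⇒ ω_r²/ω_c² = 27/20
Coupling ω_c² = ω_c¹ ⇒ overall = 65/84 × 27/20 = 117/112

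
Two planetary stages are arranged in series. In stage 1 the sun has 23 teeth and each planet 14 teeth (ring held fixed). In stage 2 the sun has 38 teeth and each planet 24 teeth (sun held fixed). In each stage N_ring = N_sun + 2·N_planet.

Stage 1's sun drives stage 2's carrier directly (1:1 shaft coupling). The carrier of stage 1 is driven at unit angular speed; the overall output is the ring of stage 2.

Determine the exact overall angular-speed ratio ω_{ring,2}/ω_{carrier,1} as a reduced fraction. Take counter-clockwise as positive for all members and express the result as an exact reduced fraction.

Stage 1: N_ring = 23 + 2·14 = 51
Stage 1: 23(ω_s−ω_c) = −51(ω_r−ω_c),  ω_r=0, ω_c=1
Stage 1: ω_s = 1 − (51/23)(0−1) = 74/23
  ⇒ ω_s¹/ω_c¹ = 74/23
Stage 2: N_ring = 38 + 2·24 = 86
Stage 2: 38(ω_s−ω_c) = −86(ω_r−ω_c),  ω_s=0, ω_c=1
Stage 2: ω_r = 1 − (38/86)(0−1) = 62/43
  ⇒ ω_r²/ω_c² = 62/43
Coupling ω_c² = ω_s¹ ⇒ overall = 74/23 × 62/43 = 4588/989

4588/989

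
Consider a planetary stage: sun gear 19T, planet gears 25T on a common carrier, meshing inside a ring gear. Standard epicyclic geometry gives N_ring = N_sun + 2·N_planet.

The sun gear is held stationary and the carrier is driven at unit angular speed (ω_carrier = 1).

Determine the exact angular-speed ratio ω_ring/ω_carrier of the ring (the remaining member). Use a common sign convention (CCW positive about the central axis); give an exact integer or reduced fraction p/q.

N_ring = 19 + 2·25 = 69
19(ω_s−ω_c) = −69(ω_r−ω_c),  ω_s=0, ω_c=1
ω_r = 1 − (19/69)(0−1) = 88/69
ω_r/ω_c = 88/69

88/69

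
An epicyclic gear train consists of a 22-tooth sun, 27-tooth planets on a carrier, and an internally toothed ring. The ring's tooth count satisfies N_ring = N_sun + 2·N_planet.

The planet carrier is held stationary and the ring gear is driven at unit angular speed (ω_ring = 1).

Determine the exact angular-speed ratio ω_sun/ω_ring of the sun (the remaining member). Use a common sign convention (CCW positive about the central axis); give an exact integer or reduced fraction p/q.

-38/11

N_ring = 22 + 2·27 = 76
22(ω_s−ω_c) = −76(ω_r−ω_c),  ω_c=0, ω_r=1
ω_s = 0 − (76/22)(1−0) = -38/11
ω_s/ω_r = -38/11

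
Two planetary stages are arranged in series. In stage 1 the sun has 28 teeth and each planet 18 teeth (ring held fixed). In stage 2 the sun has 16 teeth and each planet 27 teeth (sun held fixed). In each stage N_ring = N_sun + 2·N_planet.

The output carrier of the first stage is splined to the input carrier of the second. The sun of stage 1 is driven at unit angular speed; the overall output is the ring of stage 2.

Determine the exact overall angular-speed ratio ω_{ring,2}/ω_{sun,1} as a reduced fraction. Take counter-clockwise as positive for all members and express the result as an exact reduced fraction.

Stage 1: N_ring = 28 + 2·18 = 64
Stage 1: 28(ω_s−ω_c) = −64(ω_r−ω_c),  ω_r=0, ω_s=1
Stage 1: 28(1−ω_c) = −64(0−ω_c)  ⇒  92ω_c = 28  ⇒  ω_c = 7/23
  ⇒ ω_c¹/ω_s¹ = 7/23
Stage 2: N_ring = 16 + 2·27 = 70
Stage 2: 16(ω_s−ω_c) = −70(ω_r−ω_c),  ω_s=0, ω_c=1
Stage 2: ω_r = 1 − (16/70)(0−1) = 43/35
  ⇒ ω_r²/ω_c² = 43/35
Coupling ω_c² = ω_c¹ ⇒ overall = 7/23 × 43/35 = 43/115

43/115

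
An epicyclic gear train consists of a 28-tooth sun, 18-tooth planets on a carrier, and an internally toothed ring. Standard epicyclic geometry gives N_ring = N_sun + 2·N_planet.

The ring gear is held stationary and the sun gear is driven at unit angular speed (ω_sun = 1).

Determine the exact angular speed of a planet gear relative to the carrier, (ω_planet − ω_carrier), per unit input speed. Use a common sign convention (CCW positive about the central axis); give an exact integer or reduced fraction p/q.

-224/207

N_ring = 28 + 2·18 = 64
28(ω_s−ω_c) = −64(ω_r−ω_c),  ω_r=0, ω_s=1
28(1−ω_c) = −64(0−ω_c)  ⇒  92ω_c = 28  ⇒  ω_c = 7/23
sun–planet: 28·(1−7/23) = −18·(ω_p−ω_c)  ⇒  ω_p−ω_c = −(28/18)·(16/23) = -224/207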